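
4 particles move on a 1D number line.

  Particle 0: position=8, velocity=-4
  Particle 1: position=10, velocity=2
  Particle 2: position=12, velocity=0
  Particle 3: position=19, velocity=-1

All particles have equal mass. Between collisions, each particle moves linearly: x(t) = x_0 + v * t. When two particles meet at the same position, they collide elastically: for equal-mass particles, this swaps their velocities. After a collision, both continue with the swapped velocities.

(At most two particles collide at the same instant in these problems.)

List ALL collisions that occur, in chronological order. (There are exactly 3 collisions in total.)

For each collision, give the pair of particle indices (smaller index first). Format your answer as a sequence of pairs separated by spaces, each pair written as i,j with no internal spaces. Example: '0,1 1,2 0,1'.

Collision at t=1: particles 1 and 2 swap velocities; positions: p0=4 p1=12 p2=12 p3=18; velocities now: v0=-4 v1=0 v2=2 v3=-1
Collision at t=3: particles 2 and 3 swap velocities; positions: p0=-4 p1=12 p2=16 p3=16; velocities now: v0=-4 v1=0 v2=-1 v3=2
Collision at t=7: particles 1 and 2 swap velocities; positions: p0=-20 p1=12 p2=12 p3=24; velocities now: v0=-4 v1=-1 v2=0 v3=2

Answer: 1,2 2,3 1,2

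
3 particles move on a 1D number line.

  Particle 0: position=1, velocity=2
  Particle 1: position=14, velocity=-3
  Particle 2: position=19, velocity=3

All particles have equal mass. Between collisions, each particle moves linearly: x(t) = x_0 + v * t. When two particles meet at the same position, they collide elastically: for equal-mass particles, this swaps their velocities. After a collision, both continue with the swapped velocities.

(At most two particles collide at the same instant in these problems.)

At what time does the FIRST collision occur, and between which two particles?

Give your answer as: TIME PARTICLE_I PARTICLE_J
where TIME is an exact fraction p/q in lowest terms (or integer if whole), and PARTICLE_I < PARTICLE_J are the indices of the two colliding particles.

Pair (0,1): pos 1,14 vel 2,-3 -> gap=13, closing at 5/unit, collide at t=13/5
Pair (1,2): pos 14,19 vel -3,3 -> not approaching (rel speed -6 <= 0)
Earliest collision: t=13/5 between 0 and 1

Answer: 13/5 0 1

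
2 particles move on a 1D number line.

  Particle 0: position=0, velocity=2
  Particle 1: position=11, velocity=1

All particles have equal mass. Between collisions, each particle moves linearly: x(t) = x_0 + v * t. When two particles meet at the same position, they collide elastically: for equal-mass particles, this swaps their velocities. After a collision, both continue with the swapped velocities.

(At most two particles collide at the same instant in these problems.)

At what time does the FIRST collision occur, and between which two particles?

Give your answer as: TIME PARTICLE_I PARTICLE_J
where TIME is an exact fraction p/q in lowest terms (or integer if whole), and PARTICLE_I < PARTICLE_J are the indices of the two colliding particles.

Pair (0,1): pos 0,11 vel 2,1 -> gap=11, closing at 1/unit, collide at t=11
Earliest collision: t=11 between 0 and 1

Answer: 11 0 1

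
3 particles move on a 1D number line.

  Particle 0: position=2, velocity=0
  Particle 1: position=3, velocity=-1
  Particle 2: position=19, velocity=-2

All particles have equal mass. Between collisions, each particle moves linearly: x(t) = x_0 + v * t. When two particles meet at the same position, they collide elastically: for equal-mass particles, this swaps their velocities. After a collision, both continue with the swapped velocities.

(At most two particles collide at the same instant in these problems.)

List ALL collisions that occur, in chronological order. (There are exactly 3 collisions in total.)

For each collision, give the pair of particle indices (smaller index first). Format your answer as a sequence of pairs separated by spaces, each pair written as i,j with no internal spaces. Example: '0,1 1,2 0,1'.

Answer: 0,1 1,2 0,1

Derivation:
Collision at t=1: particles 0 and 1 swap velocities; positions: p0=2 p1=2 p2=17; velocities now: v0=-1 v1=0 v2=-2
Collision at t=17/2: particles 1 and 2 swap velocities; positions: p0=-11/2 p1=2 p2=2; velocities now: v0=-1 v1=-2 v2=0
Collision at t=16: particles 0 and 1 swap velocities; positions: p0=-13 p1=-13 p2=2; velocities now: v0=-2 v1=-1 v2=0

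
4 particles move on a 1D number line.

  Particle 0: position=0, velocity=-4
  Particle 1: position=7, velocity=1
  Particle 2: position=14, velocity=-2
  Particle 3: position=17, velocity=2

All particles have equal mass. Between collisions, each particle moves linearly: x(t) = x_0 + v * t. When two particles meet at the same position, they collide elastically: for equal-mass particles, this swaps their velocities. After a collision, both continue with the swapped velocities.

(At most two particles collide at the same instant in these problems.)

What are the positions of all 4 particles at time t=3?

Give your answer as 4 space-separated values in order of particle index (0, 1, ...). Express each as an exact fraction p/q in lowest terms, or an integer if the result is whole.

Collision at t=7/3: particles 1 and 2 swap velocities; positions: p0=-28/3 p1=28/3 p2=28/3 p3=65/3; velocities now: v0=-4 v1=-2 v2=1 v3=2
Advance to t=3 (no further collisions before then); velocities: v0=-4 v1=-2 v2=1 v3=2; positions = -12 8 10 23

Answer: -12 8 10 23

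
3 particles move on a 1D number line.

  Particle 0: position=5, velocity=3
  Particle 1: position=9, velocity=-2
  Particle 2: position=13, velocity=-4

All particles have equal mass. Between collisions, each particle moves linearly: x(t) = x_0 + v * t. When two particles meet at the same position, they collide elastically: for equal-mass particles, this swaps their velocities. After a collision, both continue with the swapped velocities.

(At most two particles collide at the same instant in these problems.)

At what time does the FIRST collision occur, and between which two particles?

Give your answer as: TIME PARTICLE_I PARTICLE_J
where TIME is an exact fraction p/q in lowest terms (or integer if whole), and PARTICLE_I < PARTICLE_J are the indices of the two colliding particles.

Pair (0,1): pos 5,9 vel 3,-2 -> gap=4, closing at 5/unit, collide at t=4/5
Pair (1,2): pos 9,13 vel -2,-4 -> gap=4, closing at 2/unit, collide at t=2
Earliest collision: t=4/5 between 0 and 1

Answer: 4/5 0 1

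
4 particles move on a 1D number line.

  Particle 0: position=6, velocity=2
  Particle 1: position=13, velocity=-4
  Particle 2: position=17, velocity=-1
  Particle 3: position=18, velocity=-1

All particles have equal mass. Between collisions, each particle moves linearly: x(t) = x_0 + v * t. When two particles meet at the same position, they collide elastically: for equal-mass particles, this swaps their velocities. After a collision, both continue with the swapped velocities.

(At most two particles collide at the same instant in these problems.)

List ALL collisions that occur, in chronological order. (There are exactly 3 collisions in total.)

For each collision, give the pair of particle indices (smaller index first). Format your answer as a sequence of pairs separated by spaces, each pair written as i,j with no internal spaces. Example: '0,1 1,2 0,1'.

Answer: 0,1 1,2 2,3

Derivation:
Collision at t=7/6: particles 0 and 1 swap velocities; positions: p0=25/3 p1=25/3 p2=95/6 p3=101/6; velocities now: v0=-4 v1=2 v2=-1 v3=-1
Collision at t=11/3: particles 1 and 2 swap velocities; positions: p0=-5/3 p1=40/3 p2=40/3 p3=43/3; velocities now: v0=-4 v1=-1 v2=2 v3=-1
Collision at t=4: particles 2 and 3 swap velocities; positions: p0=-3 p1=13 p2=14 p3=14; velocities now: v0=-4 v1=-1 v2=-1 v3=2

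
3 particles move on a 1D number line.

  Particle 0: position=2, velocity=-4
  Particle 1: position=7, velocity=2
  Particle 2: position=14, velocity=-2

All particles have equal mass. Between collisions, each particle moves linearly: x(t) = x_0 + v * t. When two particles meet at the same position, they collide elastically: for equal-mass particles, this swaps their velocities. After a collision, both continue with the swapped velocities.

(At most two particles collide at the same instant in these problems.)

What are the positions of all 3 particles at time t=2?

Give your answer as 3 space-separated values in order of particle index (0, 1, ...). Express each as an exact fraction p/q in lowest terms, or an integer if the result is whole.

Answer: -6 10 11

Derivation:
Collision at t=7/4: particles 1 and 2 swap velocities; positions: p0=-5 p1=21/2 p2=21/2; velocities now: v0=-4 v1=-2 v2=2
Advance to t=2 (no further collisions before then); velocities: v0=-4 v1=-2 v2=2; positions = -6 10 11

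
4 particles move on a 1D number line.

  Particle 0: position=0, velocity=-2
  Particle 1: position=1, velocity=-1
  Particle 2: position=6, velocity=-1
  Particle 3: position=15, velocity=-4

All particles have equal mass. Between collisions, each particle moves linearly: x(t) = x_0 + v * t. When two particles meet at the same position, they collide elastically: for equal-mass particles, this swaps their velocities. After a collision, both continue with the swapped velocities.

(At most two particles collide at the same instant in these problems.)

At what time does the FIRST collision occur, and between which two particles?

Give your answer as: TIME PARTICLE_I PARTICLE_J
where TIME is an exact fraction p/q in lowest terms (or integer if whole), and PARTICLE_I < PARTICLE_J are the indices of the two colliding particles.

Pair (0,1): pos 0,1 vel -2,-1 -> not approaching (rel speed -1 <= 0)
Pair (1,2): pos 1,6 vel -1,-1 -> not approaching (rel speed 0 <= 0)
Pair (2,3): pos 6,15 vel -1,-4 -> gap=9, closing at 3/unit, collide at t=3
Earliest collision: t=3 between 2 and 3

Answer: 3 2 3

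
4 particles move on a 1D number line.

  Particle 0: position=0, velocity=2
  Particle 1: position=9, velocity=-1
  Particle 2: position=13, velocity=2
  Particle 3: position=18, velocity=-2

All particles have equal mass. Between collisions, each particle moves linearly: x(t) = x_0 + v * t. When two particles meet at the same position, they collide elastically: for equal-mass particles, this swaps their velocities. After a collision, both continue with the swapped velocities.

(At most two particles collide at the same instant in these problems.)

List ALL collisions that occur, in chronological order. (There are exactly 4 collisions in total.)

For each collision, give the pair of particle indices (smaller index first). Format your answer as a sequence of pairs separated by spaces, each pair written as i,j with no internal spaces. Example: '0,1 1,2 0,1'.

Collision at t=5/4: particles 2 and 3 swap velocities; positions: p0=5/2 p1=31/4 p2=31/2 p3=31/2; velocities now: v0=2 v1=-1 v2=-2 v3=2
Collision at t=3: particles 0 and 1 swap velocities; positions: p0=6 p1=6 p2=12 p3=19; velocities now: v0=-1 v1=2 v2=-2 v3=2
Collision at t=9/2: particles 1 and 2 swap velocities; positions: p0=9/2 p1=9 p2=9 p3=22; velocities now: v0=-1 v1=-2 v2=2 v3=2
Collision at t=9: particles 0 and 1 swap velocities; positions: p0=0 p1=0 p2=18 p3=31; velocities now: v0=-2 v1=-1 v2=2 v3=2

Answer: 2,3 0,1 1,2 0,1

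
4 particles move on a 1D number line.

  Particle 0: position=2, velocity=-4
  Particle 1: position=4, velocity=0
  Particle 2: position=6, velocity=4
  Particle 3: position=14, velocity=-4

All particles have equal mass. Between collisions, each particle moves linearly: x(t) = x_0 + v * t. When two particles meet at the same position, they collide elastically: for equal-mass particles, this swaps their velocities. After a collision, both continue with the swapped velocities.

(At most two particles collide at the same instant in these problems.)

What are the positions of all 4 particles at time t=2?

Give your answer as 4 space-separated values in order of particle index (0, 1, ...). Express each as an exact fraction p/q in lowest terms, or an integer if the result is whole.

Collision at t=1: particles 2 and 3 swap velocities; positions: p0=-2 p1=4 p2=10 p3=10; velocities now: v0=-4 v1=0 v2=-4 v3=4
Advance to t=2 (no further collisions before then); velocities: v0=-4 v1=0 v2=-4 v3=4; positions = -6 4 6 14

Answer: -6 4 6 14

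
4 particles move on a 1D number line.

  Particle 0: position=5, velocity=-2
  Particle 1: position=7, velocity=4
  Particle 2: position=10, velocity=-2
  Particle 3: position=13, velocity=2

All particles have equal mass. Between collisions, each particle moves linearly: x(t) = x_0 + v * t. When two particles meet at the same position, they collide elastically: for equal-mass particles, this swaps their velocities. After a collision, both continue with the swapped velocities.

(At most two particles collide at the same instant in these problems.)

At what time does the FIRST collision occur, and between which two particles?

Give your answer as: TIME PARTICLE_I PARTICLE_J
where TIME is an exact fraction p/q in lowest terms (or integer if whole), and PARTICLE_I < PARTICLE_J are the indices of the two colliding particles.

Answer: 1/2 1 2

Derivation:
Pair (0,1): pos 5,7 vel -2,4 -> not approaching (rel speed -6 <= 0)
Pair (1,2): pos 7,10 vel 4,-2 -> gap=3, closing at 6/unit, collide at t=1/2
Pair (2,3): pos 10,13 vel -2,2 -> not approaching (rel speed -4 <= 0)
Earliest collision: t=1/2 between 1 and 2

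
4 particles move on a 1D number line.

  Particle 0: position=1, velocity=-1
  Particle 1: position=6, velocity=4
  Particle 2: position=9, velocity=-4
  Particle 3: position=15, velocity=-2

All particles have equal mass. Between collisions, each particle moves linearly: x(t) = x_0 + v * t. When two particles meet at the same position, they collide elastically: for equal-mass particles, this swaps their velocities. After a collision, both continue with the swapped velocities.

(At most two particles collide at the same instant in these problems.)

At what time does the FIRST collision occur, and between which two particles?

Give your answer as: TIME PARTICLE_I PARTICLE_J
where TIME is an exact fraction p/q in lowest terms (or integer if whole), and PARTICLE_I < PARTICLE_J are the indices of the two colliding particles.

Pair (0,1): pos 1,6 vel -1,4 -> not approaching (rel speed -5 <= 0)
Pair (1,2): pos 6,9 vel 4,-4 -> gap=3, closing at 8/unit, collide at t=3/8
Pair (2,3): pos 9,15 vel -4,-2 -> not approaching (rel speed -2 <= 0)
Earliest collision: t=3/8 between 1 and 2

Answer: 3/8 1 2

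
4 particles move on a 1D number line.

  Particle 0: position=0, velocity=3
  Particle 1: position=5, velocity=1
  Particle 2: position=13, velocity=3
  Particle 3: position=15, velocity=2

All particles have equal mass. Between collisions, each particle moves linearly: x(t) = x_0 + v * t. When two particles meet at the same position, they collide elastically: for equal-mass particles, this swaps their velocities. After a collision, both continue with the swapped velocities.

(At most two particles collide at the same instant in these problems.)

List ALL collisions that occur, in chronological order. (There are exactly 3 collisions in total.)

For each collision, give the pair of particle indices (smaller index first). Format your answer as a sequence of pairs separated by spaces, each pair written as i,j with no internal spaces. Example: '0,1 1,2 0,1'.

Collision at t=2: particles 2 and 3 swap velocities; positions: p0=6 p1=7 p2=19 p3=19; velocities now: v0=3 v1=1 v2=2 v3=3
Collision at t=5/2: particles 0 and 1 swap velocities; positions: p0=15/2 p1=15/2 p2=20 p3=41/2; velocities now: v0=1 v1=3 v2=2 v3=3
Collision at t=15: particles 1 and 2 swap velocities; positions: p0=20 p1=45 p2=45 p3=58; velocities now: v0=1 v1=2 v2=3 v3=3

Answer: 2,3 0,1 1,2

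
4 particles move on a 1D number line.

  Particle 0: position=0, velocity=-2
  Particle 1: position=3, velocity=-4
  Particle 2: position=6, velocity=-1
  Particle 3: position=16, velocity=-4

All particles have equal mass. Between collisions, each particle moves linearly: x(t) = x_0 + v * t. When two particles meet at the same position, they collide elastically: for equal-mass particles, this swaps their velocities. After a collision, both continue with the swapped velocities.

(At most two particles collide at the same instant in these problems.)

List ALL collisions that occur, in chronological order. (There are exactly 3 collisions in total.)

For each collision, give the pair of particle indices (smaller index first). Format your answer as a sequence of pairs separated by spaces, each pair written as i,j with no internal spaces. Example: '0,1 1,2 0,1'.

Answer: 0,1 2,3 1,2

Derivation:
Collision at t=3/2: particles 0 and 1 swap velocities; positions: p0=-3 p1=-3 p2=9/2 p3=10; velocities now: v0=-4 v1=-2 v2=-1 v3=-4
Collision at t=10/3: particles 2 and 3 swap velocities; positions: p0=-31/3 p1=-20/3 p2=8/3 p3=8/3; velocities now: v0=-4 v1=-2 v2=-4 v3=-1
Collision at t=8: particles 1 and 2 swap velocities; positions: p0=-29 p1=-16 p2=-16 p3=-2; velocities now: v0=-4 v1=-4 v2=-2 v3=-1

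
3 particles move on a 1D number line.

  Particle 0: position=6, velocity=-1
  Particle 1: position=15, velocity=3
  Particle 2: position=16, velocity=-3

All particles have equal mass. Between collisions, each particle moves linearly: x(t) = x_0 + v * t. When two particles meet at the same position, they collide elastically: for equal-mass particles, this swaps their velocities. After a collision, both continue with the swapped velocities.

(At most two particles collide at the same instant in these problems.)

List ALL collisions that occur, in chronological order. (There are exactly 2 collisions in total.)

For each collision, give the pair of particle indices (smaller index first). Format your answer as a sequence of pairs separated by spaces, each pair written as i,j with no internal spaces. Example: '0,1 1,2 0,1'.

Collision at t=1/6: particles 1 and 2 swap velocities; positions: p0=35/6 p1=31/2 p2=31/2; velocities now: v0=-1 v1=-3 v2=3
Collision at t=5: particles 0 and 1 swap velocities; positions: p0=1 p1=1 p2=30; velocities now: v0=-3 v1=-1 v2=3

Answer: 1,2 0,1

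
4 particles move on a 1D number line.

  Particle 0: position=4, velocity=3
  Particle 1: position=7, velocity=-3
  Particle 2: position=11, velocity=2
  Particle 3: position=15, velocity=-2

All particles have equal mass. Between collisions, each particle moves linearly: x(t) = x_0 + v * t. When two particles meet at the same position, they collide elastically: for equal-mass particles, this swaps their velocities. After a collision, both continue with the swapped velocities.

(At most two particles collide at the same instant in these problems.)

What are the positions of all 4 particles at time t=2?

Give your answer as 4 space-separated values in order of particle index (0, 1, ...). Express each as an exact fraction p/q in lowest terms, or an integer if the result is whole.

Collision at t=1/2: particles 0 and 1 swap velocities; positions: p0=11/2 p1=11/2 p2=12 p3=14; velocities now: v0=-3 v1=3 v2=2 v3=-2
Collision at t=1: particles 2 and 3 swap velocities; positions: p0=4 p1=7 p2=13 p3=13; velocities now: v0=-3 v1=3 v2=-2 v3=2
Advance to t=2 (no further collisions before then); velocities: v0=-3 v1=3 v2=-2 v3=2; positions = 1 10 11 15

Answer: 1 10 11 15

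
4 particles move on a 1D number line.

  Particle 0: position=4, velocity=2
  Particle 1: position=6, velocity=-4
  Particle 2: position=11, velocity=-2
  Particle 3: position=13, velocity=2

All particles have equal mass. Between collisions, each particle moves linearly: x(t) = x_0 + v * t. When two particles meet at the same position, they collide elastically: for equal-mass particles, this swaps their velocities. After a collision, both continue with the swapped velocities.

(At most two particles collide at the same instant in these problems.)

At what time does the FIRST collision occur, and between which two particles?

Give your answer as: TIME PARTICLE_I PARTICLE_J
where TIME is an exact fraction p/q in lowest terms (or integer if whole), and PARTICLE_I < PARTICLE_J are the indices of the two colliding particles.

Pair (0,1): pos 4,6 vel 2,-4 -> gap=2, closing at 6/unit, collide at t=1/3
Pair (1,2): pos 6,11 vel -4,-2 -> not approaching (rel speed -2 <= 0)
Pair (2,3): pos 11,13 vel -2,2 -> not approaching (rel speed -4 <= 0)
Earliest collision: t=1/3 between 0 and 1

Answer: 1/3 0 1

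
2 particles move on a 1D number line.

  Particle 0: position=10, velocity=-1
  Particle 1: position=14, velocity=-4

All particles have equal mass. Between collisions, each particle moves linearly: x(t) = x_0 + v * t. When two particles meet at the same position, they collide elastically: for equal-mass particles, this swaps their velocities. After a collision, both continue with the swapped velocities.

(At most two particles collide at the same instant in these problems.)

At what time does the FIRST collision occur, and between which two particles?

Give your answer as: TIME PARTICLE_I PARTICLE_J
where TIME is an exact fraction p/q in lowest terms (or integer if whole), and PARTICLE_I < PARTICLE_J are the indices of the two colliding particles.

Pair (0,1): pos 10,14 vel -1,-4 -> gap=4, closing at 3/unit, collide at t=4/3
Earliest collision: t=4/3 between 0 and 1

Answer: 4/3 0 1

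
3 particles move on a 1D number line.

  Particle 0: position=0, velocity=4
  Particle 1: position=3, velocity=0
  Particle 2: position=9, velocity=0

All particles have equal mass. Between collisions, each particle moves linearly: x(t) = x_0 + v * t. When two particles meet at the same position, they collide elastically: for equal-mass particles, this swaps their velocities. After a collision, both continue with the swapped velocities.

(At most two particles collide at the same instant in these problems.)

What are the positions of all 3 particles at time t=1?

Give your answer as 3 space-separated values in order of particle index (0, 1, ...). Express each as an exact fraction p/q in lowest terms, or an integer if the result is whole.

Answer: 3 4 9

Derivation:
Collision at t=3/4: particles 0 and 1 swap velocities; positions: p0=3 p1=3 p2=9; velocities now: v0=0 v1=4 v2=0
Advance to t=1 (no further collisions before then); velocities: v0=0 v1=4 v2=0; positions = 3 4 9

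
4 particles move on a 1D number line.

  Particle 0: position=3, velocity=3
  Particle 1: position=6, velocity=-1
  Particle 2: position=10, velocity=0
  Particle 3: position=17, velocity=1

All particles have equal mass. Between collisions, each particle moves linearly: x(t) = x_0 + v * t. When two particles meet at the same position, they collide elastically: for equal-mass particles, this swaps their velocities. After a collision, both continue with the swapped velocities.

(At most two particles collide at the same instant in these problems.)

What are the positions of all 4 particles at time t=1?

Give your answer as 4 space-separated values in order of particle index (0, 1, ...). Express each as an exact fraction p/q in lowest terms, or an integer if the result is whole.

Answer: 5 6 10 18

Derivation:
Collision at t=3/4: particles 0 and 1 swap velocities; positions: p0=21/4 p1=21/4 p2=10 p3=71/4; velocities now: v0=-1 v1=3 v2=0 v3=1
Advance to t=1 (no further collisions before then); velocities: v0=-1 v1=3 v2=0 v3=1; positions = 5 6 10 18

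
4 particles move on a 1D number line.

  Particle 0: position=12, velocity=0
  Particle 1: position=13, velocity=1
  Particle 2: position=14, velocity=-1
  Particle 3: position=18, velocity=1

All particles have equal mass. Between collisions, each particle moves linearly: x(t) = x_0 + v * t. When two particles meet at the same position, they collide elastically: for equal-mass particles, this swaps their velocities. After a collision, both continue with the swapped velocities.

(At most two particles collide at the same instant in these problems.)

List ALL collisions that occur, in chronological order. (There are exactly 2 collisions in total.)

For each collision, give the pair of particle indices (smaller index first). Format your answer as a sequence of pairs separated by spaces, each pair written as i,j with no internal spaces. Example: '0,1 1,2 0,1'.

Collision at t=1/2: particles 1 and 2 swap velocities; positions: p0=12 p1=27/2 p2=27/2 p3=37/2; velocities now: v0=0 v1=-1 v2=1 v3=1
Collision at t=2: particles 0 and 1 swap velocities; positions: p0=12 p1=12 p2=15 p3=20; velocities now: v0=-1 v1=0 v2=1 v3=1

Answer: 1,2 0,1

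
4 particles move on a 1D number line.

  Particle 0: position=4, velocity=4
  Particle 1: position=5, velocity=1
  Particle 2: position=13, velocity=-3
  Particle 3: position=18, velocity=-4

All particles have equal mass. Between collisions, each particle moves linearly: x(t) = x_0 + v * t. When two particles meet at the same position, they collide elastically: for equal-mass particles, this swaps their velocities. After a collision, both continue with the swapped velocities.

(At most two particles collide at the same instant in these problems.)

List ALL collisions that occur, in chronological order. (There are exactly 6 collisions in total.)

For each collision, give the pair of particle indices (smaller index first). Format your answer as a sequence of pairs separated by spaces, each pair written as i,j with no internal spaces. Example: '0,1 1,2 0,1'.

Collision at t=1/3: particles 0 and 1 swap velocities; positions: p0=16/3 p1=16/3 p2=12 p3=50/3; velocities now: v0=1 v1=4 v2=-3 v3=-4
Collision at t=9/7: particles 1 and 2 swap velocities; positions: p0=44/7 p1=64/7 p2=64/7 p3=90/7; velocities now: v0=1 v1=-3 v2=4 v3=-4
Collision at t=7/4: particles 2 and 3 swap velocities; positions: p0=27/4 p1=31/4 p2=11 p3=11; velocities now: v0=1 v1=-3 v2=-4 v3=4
Collision at t=2: particles 0 and 1 swap velocities; positions: p0=7 p1=7 p2=10 p3=12; velocities now: v0=-3 v1=1 v2=-4 v3=4
Collision at t=13/5: particles 1 and 2 swap velocities; positions: p0=26/5 p1=38/5 p2=38/5 p3=72/5; velocities now: v0=-3 v1=-4 v2=1 v3=4
Collision at t=5: particles 0 and 1 swap velocities; positions: p0=-2 p1=-2 p2=10 p3=24; velocities now: v0=-4 v1=-3 v2=1 v3=4

Answer: 0,1 1,2 2,3 0,1 1,2 0,1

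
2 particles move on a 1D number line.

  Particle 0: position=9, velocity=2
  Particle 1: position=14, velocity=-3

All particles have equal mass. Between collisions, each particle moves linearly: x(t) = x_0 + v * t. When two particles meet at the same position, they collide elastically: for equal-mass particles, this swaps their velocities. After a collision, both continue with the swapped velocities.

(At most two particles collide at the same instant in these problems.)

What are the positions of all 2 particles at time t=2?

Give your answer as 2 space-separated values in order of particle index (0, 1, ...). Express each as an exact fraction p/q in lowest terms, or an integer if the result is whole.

Collision at t=1: particles 0 and 1 swap velocities; positions: p0=11 p1=11; velocities now: v0=-3 v1=2
Advance to t=2 (no further collisions before then); velocities: v0=-3 v1=2; positions = 8 13

Answer: 8 13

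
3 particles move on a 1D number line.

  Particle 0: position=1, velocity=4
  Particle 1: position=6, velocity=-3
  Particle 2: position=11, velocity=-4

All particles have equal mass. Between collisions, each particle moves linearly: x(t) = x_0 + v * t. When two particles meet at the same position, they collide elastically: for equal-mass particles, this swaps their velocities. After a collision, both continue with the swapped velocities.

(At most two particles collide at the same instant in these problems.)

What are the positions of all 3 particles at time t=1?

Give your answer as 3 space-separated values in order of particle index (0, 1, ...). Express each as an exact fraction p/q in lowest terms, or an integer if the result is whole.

Collision at t=5/7: particles 0 and 1 swap velocities; positions: p0=27/7 p1=27/7 p2=57/7; velocities now: v0=-3 v1=4 v2=-4
Advance to t=1 (no further collisions before then); velocities: v0=-3 v1=4 v2=-4; positions = 3 5 7

Answer: 3 5 7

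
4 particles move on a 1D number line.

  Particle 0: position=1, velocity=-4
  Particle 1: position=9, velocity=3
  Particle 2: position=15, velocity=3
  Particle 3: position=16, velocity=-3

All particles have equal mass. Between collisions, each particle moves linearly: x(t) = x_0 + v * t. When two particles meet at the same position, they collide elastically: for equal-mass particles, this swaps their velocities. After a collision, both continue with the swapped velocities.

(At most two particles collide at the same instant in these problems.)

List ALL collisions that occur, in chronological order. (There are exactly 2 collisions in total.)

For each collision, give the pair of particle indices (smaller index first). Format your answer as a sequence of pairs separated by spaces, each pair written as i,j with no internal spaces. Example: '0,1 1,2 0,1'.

Answer: 2,3 1,2

Derivation:
Collision at t=1/6: particles 2 and 3 swap velocities; positions: p0=1/3 p1=19/2 p2=31/2 p3=31/2; velocities now: v0=-4 v1=3 v2=-3 v3=3
Collision at t=7/6: particles 1 and 2 swap velocities; positions: p0=-11/3 p1=25/2 p2=25/2 p3=37/2; velocities now: v0=-4 v1=-3 v2=3 v3=3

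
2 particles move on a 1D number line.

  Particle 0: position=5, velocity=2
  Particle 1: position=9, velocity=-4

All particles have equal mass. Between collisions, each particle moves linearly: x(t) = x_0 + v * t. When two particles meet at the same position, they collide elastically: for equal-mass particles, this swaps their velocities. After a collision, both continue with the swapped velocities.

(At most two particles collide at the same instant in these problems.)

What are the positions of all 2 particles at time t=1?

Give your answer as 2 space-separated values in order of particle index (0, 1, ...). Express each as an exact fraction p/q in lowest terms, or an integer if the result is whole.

Answer: 5 7

Derivation:
Collision at t=2/3: particles 0 and 1 swap velocities; positions: p0=19/3 p1=19/3; velocities now: v0=-4 v1=2
Advance to t=1 (no further collisions before then); velocities: v0=-4 v1=2; positions = 5 7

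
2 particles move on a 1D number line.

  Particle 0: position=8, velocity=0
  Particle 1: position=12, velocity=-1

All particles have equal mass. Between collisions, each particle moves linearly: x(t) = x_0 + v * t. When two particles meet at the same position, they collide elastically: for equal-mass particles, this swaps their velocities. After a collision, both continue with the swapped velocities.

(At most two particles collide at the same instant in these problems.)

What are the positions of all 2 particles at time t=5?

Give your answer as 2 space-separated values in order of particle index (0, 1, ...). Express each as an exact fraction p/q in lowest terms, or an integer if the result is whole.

Collision at t=4: particles 0 and 1 swap velocities; positions: p0=8 p1=8; velocities now: v0=-1 v1=0
Advance to t=5 (no further collisions before then); velocities: v0=-1 v1=0; positions = 7 8

Answer: 7 8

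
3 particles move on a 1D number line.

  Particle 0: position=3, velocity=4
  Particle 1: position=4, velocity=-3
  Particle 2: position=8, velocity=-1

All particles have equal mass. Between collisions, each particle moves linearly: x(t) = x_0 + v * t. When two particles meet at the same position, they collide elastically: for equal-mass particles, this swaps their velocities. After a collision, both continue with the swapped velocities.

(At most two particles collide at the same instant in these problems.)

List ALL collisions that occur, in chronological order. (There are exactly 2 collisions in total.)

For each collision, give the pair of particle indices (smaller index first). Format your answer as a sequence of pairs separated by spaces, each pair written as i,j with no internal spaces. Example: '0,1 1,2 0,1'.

Answer: 0,1 1,2

Derivation:
Collision at t=1/7: particles 0 and 1 swap velocities; positions: p0=25/7 p1=25/7 p2=55/7; velocities now: v0=-3 v1=4 v2=-1
Collision at t=1: particles 1 and 2 swap velocities; positions: p0=1 p1=7 p2=7; velocities now: v0=-3 v1=-1 v2=4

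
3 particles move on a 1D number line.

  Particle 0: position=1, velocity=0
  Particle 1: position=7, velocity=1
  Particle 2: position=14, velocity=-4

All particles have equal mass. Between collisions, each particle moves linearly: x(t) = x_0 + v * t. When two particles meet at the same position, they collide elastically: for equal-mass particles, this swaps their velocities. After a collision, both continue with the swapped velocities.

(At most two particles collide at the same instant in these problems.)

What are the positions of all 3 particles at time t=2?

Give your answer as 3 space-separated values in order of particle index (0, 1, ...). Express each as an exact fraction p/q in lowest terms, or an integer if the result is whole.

Collision at t=7/5: particles 1 and 2 swap velocities; positions: p0=1 p1=42/5 p2=42/5; velocities now: v0=0 v1=-4 v2=1
Advance to t=2 (no further collisions before then); velocities: v0=0 v1=-4 v2=1; positions = 1 6 9

Answer: 1 6 9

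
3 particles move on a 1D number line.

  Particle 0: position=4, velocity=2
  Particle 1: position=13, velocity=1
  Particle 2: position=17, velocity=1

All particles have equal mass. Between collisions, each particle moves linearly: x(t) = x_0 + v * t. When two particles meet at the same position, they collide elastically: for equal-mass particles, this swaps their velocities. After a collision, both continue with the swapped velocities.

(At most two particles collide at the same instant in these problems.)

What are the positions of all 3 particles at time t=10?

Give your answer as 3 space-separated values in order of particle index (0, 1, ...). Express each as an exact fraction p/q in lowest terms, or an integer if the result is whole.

Collision at t=9: particles 0 and 1 swap velocities; positions: p0=22 p1=22 p2=26; velocities now: v0=1 v1=2 v2=1
Advance to t=10 (no further collisions before then); velocities: v0=1 v1=2 v2=1; positions = 23 24 27

Answer: 23 24 27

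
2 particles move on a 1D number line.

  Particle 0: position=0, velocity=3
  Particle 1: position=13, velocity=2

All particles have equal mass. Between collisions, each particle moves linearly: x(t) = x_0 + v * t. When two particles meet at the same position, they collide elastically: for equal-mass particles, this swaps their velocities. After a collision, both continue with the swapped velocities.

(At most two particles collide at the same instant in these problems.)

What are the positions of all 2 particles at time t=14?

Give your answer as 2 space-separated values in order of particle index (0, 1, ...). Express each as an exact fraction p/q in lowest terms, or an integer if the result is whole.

Collision at t=13: particles 0 and 1 swap velocities; positions: p0=39 p1=39; velocities now: v0=2 v1=3
Advance to t=14 (no further collisions before then); velocities: v0=2 v1=3; positions = 41 42

Answer: 41 42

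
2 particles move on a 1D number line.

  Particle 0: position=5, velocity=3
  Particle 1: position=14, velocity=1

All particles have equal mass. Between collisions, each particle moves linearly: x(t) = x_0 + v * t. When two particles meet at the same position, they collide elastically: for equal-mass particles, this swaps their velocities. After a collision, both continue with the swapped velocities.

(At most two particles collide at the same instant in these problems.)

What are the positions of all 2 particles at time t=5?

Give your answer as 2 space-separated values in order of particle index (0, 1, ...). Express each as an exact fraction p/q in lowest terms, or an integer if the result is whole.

Answer: 19 20

Derivation:
Collision at t=9/2: particles 0 and 1 swap velocities; positions: p0=37/2 p1=37/2; velocities now: v0=1 v1=3
Advance to t=5 (no further collisions before then); velocities: v0=1 v1=3; positions = 19 20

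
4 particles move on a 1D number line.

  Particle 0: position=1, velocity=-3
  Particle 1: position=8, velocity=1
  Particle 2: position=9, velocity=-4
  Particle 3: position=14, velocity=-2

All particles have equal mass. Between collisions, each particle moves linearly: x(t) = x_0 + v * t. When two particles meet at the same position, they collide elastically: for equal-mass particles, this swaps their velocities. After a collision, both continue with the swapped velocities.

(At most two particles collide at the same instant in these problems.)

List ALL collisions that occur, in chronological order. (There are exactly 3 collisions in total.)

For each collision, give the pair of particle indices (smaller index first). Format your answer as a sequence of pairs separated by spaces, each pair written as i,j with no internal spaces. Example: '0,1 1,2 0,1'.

Collision at t=1/5: particles 1 and 2 swap velocities; positions: p0=2/5 p1=41/5 p2=41/5 p3=68/5; velocities now: v0=-3 v1=-4 v2=1 v3=-2
Collision at t=2: particles 2 and 3 swap velocities; positions: p0=-5 p1=1 p2=10 p3=10; velocities now: v0=-3 v1=-4 v2=-2 v3=1
Collision at t=8: particles 0 and 1 swap velocities; positions: p0=-23 p1=-23 p2=-2 p3=16; velocities now: v0=-4 v1=-3 v2=-2 v3=1

Answer: 1,2 2,3 0,1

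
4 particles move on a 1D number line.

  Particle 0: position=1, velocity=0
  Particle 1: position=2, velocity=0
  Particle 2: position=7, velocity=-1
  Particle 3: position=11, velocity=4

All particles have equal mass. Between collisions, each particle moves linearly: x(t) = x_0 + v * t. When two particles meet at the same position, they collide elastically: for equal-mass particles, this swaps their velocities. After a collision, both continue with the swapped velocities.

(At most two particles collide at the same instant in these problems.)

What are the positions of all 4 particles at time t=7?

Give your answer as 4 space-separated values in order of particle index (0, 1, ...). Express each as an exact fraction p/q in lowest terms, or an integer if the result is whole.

Answer: 0 1 2 39

Derivation:
Collision at t=5: particles 1 and 2 swap velocities; positions: p0=1 p1=2 p2=2 p3=31; velocities now: v0=0 v1=-1 v2=0 v3=4
Collision at t=6: particles 0 and 1 swap velocities; positions: p0=1 p1=1 p2=2 p3=35; velocities now: v0=-1 v1=0 v2=0 v3=4
Advance to t=7 (no further collisions before then); velocities: v0=-1 v1=0 v2=0 v3=4; positions = 0 1 2 39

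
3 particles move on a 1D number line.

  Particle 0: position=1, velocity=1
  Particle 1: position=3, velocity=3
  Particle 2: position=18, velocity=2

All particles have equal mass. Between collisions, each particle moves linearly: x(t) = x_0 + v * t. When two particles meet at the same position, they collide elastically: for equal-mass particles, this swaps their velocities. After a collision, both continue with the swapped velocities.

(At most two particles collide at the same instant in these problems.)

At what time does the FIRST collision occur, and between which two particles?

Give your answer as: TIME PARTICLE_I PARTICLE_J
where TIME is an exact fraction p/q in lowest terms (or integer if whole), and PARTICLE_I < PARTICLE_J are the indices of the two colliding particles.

Answer: 15 1 2

Derivation:
Pair (0,1): pos 1,3 vel 1,3 -> not approaching (rel speed -2 <= 0)
Pair (1,2): pos 3,18 vel 3,2 -> gap=15, closing at 1/unit, collide at t=15
Earliest collision: t=15 between 1 and 2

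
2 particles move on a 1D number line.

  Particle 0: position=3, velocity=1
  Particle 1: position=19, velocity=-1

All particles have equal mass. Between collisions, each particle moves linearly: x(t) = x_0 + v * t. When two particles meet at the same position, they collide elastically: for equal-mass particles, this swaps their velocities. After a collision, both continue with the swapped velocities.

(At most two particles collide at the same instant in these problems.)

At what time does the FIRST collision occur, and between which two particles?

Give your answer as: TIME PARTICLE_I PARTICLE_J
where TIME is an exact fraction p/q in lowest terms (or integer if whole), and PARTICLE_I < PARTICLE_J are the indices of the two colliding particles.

Pair (0,1): pos 3,19 vel 1,-1 -> gap=16, closing at 2/unit, collide at t=8
Earliest collision: t=8 between 0 and 1

Answer: 8 0 1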